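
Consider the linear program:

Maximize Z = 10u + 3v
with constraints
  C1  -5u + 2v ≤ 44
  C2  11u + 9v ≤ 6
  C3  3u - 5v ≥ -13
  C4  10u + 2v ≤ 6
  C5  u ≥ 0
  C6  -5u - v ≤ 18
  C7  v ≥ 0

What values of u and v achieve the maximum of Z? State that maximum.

Extreme points and Z = 10u + 3v:
  (0, 2/3) → Z = 2
  (6/11, 0) → Z = 60/11
  (0, 0) → Z = 0

u = 6/11, v = 0, maximum Z = 60/11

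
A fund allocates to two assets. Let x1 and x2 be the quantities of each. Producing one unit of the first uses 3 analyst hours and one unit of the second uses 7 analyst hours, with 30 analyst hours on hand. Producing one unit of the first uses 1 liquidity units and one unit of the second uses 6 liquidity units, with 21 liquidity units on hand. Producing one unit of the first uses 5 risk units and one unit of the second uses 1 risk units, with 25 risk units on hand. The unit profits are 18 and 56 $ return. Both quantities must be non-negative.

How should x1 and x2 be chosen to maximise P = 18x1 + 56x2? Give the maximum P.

Vertices and P = 18x1 + 56x2:
  (0, 0) → P = 0
  (0, 7/2) → P = 196
  (5, 0) → P = 90
  (3, 3) → P = 222
  (145/32, 75/32) → P = 3405/16

The optimum lies where 3x1 + 7x2 = 30 and x1 + 6x2 = 21.
Solving simultaneously gives x1 = 3, x2 = 3.

x1 = 3, x2 = 3, maximum P = 222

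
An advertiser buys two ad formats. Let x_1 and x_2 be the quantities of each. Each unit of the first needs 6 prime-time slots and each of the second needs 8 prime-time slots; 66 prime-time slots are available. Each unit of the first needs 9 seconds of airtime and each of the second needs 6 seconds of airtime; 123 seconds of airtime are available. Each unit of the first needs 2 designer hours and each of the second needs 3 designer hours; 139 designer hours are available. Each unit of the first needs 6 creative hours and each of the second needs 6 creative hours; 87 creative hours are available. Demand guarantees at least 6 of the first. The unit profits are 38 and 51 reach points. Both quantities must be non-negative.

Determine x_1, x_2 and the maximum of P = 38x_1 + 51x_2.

x_1 = 6, x_2 = 15/4, maximum P = 1677/4

Feasible corners and P = 38x_1 + 51x_2:
  (11, 0) → P = 418
  (6, 0) → P = 228
  (6, 15/4) → P = 1677/4

The binding constraints are 6x_1 + 8x_2 = 66 and x_1 = 6.
Solving simultaneously gives x_1 = 6, x_2 = 15/4.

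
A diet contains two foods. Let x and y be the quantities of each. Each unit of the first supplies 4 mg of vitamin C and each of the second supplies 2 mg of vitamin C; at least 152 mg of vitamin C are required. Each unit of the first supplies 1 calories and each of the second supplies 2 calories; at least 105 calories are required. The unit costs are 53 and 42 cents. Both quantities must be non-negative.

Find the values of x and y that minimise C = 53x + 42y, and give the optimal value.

Feasible corners and C = 53x + 42y:
  (0, 76) → C = 3192
  (105, 0) → C = 5565
  (47/3, 134/3) → C = 8119/3
The feasible region is unbounded (it extends along (0, 1), (1, 0)), but C strictly increases along every unbounded feasible direction, so there is no improving ray and the minimum is attained at a vertex.

x = 47/3, y = 134/3, minimum C = 8119/3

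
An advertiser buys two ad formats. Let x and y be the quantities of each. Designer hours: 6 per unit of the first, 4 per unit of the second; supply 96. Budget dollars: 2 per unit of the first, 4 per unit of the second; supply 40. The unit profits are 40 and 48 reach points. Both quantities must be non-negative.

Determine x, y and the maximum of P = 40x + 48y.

x = 14, y = 3, maximum P = 704

Vertices and P = 40x + 48y:
  (0, 0) → P = 0
  (0, 10) → P = 480
  (16, 0) → P = 640
  (14, 3) → P = 704

The optimum lies where 6x + 4y = 96 and 2x + 4y = 40.
Solving simultaneously gives x = 14, y = 3.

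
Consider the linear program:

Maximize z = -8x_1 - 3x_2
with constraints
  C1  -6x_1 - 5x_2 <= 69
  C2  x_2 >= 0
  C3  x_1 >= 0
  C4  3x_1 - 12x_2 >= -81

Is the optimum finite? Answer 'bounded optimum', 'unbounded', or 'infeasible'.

Extreme points and z = -8x_1 - 3x_2:
  (0, 0) → z = 0
  (0, 27/4) → z = -81/4
The feasible region has finitely many vertices and no improving ray; the maximum is 0 at (0, 0).

bounded optimum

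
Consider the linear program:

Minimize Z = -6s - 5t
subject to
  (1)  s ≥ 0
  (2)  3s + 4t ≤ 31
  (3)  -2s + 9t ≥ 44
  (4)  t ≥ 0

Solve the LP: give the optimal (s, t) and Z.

Corner points and Z = -6s - 5t:
  (0, 31/4) → Z = -155/4
  (0, 44/9) → Z = -220/9
  (103/35, 194/35) → Z = -1588/35

At the optimal vertex, 3s + 4t = 31 and -2s + 9t = 44.
Solving simultaneously gives s = 103/35, t = 194/35.

s = 103/35, t = 194/35, minimum Z = -1588/35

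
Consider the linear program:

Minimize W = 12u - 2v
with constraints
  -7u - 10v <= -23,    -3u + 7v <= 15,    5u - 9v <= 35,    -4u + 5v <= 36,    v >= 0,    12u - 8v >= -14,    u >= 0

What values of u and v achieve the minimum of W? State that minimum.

u = 1/4, v = 17/8, minimum W = -5/4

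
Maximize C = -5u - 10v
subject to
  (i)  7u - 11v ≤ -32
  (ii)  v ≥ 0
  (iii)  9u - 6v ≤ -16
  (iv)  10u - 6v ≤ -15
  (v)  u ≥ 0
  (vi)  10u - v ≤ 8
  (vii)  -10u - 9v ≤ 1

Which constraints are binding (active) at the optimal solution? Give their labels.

(i) and (v)

Vertices and C = -5u - 10v:
  (16/57, 176/57) → C = -1840/57
  (0, 32/11) → C = -320/11
  (1, 25/6) → C = -140/3
  (63/50, 23/5) → C = -523/10
The feasible region is unbounded (it extends along (0, 1), (1, 10)), but C strictly decreases along every unbounded feasible direction, so there is no improving ray and the maximum is attained at a vertex.

The maximum is at (0, 32/11). Substituting into each constraint, equality holds for (i) and (v); the remaining constraints have slack.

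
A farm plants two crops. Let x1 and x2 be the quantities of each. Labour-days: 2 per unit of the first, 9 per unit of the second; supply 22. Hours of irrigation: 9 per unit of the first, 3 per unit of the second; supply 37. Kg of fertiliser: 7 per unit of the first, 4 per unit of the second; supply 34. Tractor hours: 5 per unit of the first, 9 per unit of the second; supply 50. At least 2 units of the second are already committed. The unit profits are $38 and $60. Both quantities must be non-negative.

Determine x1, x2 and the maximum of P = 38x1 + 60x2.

The binding constraints are 2x1 + 9x2 = 22 and x2 = 2.
Solving simultaneously gives x1 = 2, x2 = 2.

x1 = 2, x2 = 2, maximum P = 196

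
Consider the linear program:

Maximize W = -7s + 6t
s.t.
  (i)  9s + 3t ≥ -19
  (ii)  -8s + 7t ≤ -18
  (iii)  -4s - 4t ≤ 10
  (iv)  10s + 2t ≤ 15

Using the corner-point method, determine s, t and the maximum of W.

s = 1/30, t = -38/15, maximum W = -463/30

Corner points and W = -7s + 6t:
  (1/30, -38/15) → W = -463/30
  (141/86, -30/43) → W = -1347/86
  (5/2, -5) → W = -95/2

The optimum lies where -8s + 7t = -18 and -4s - 4t = 10.
Solving simultaneously gives s = 1/30, t = -38/15.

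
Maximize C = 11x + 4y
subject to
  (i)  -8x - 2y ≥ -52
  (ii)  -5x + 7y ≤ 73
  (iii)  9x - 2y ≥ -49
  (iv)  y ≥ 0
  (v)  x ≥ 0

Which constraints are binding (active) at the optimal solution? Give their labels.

Extreme points and C = 11x + 4y:
  (109/33, 422/33) → C = 2887/33
  (13/2, 0) → C = 143/2
  (0, 73/7) → C = 292/7
  (0, 0) → C = 0

The maximum is at (109/33, 422/33). Substituting into each constraint, equality holds for (i) and (ii); the remaining constraints have slack.

(i) and (ii)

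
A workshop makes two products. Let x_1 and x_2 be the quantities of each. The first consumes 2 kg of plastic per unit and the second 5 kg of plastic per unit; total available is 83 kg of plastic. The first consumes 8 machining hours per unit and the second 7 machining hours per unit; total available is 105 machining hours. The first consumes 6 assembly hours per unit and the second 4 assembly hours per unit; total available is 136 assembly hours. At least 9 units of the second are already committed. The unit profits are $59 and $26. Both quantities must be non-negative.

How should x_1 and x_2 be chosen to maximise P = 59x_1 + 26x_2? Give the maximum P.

x_1 = 21/4, x_2 = 9, maximum P = 2175/4

Vertices and P = 59x_1 + 26x_2:
  (0, 15) → P = 390
  (0, 9) → P = 234
  (21/4, 9) → P = 2175/4

The optimum lies where 8x_1 + 7x_2 = 105 and x_2 = 9.
Solving simultaneously gives x_1 = 21/4, x_2 = 9.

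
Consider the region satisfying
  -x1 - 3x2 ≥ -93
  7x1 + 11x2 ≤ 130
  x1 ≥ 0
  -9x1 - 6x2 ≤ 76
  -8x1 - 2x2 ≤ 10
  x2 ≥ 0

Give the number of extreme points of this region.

Pairwise boundary intersections that survive every other constraint:
  (0, 130/11)
  (130/7, 0)
  (0, 0)

3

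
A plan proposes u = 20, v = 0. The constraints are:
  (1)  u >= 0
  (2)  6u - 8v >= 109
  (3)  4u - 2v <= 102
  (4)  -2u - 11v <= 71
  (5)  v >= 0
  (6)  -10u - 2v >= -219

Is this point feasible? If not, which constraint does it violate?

(1): 20 ≥ 0 ✓
(2): 120 ≥ 109 ✓
(3): 80 ≤ 102 ✓
(4): -40 ≤ 71 ✓
(5): 0 ≥ 0 ✓
(6): -200 ≥ -219 ✓

feasible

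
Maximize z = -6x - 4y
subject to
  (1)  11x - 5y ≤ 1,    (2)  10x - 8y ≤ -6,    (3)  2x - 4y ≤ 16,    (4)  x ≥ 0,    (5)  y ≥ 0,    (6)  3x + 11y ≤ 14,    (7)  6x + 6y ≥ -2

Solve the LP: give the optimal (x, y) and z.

x = 0, y = 3/4, maximum z = -3

Feasible corners and z = -6x - 4y:
  (0, 3/4) → z = -3
  (23/67, 79/67) → z = -454/67
  (0, 14/11) → z = -56/11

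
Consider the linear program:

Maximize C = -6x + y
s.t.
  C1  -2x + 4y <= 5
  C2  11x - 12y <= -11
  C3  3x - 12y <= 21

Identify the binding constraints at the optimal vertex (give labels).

C1 and C3

Feasible corners and C = -6x + y:
  (4/5, 33/20) → C = -63/20
  (-12, -19/4) → C = 269/4
  (-4, -11/4) → C = 85/4

The maximum is at (-12, -19/4). Substituting into each constraint, equality holds for C1 and C3; the remaining constraints have slack.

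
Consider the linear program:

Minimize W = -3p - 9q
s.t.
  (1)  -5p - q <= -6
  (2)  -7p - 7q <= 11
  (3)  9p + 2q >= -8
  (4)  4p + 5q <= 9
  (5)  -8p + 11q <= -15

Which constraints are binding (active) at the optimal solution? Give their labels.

Corner points and W = -3p - 9q:
  (53/28, -97/28) → W = 51/2
  (9/7, -3/7) → W = 0
  (29/14, 1/7) → W = -15/2
The feasible region is unbounded (it extends along (1, -1), (5, -4)), but W strictly increases along every unbounded feasible direction, so there is no improving ray and the minimum is attained at a vertex.

The minimum is at (29/14, 1/7). Substituting into each constraint, equality holds for (4) and (5); the remaining constraints have slack.

(4) and (5)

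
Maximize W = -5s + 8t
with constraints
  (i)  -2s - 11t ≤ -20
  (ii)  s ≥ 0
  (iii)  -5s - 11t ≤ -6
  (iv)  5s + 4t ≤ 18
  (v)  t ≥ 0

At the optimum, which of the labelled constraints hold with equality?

Corner points and W = -5s + 8t:
  (0, 20/11) → W = 160/11
  (118/47, 64/47) → W = -78/47
  (0, 9/2) → W = 36

The maximum is at (0, 9/2). Substituting into each constraint, equality holds for (ii) and (iv); the remaining constraints have slack.

(ii) and (iv)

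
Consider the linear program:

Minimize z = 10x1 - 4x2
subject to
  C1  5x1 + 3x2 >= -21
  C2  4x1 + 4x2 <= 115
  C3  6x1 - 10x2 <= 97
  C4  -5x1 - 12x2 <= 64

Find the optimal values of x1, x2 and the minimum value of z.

x1 = -429/8, x2 = 659/8, minimum z = -3463/4

Feasible corners and z = 10x1 - 4x2:
  (-429/8, 659/8) → z = -3463/4
  (-4/3, -43/9) → z = 52/9
  (769/32, 151/32) → z = 3543/16
  (262/61, -869/122) → z = 4358/61

At the optimal vertex, 5x1 + 3x2 = -21 and 4x1 + 4x2 = 115.
Solving simultaneously gives x1 = -429/8, x2 = 659/8.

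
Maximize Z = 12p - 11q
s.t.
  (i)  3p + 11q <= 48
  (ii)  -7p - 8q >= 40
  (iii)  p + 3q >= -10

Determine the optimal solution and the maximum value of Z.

At the optimal vertex, -7p - 8q = 40 and p + 3q = -10.
Solving simultaneously gives p = -40/13, q = -30/13.

p = -40/13, q = -30/13, maximum Z = -150/13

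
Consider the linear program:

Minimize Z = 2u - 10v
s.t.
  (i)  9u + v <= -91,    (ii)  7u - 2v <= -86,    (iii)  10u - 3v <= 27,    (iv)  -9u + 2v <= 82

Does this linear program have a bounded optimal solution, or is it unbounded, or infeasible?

The boundaries 9u + v = -91 and 7u - 2v = -86 meet at (-268/25, 137/25), but that point violates -9u + 2v ≤ 82. Every candidate vertex is excluded by some other constraint, so the feasible region is empty.

infeasible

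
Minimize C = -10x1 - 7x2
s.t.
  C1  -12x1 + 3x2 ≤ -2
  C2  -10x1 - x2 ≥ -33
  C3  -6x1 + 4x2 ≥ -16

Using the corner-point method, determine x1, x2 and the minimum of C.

The binding constraints are -12x1 + 3x2 = -2 and -10x1 - x2 = -33.
Solving simultaneously gives x1 = 101/42, x2 = 188/21.

x1 = 101/42, x2 = 188/21, minimum C = -607/7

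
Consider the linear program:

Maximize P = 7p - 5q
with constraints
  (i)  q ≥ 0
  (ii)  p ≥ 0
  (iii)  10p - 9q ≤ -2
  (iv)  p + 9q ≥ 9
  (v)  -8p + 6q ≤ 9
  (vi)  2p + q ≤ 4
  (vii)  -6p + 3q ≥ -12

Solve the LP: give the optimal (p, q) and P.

Vertices and P = 7p - 5q:
  (0, 1) → P = -5
  (0, 3/2) → P = -15/2
  (7/11, 92/99) → P = -19/99
  (17/14, 11/7) → P = 9/14
  (3/4, 5/2) → P = -29/4

At the optimal vertex, 10p - 9q = -2 and 2p + q = 4.
Solving simultaneously gives p = 17/14, q = 11/7.

p = 17/14, q = 11/7, maximum P = 9/14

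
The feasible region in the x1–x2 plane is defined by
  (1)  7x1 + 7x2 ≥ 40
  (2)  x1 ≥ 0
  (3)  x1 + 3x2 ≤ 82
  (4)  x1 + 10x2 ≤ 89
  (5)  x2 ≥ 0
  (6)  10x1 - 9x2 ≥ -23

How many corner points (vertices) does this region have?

5

Of the 15 pairwise boundary intersections, those satisfying every inequality are:
  (40/7, 0)
  (199/133, 561/133)
  (79, 1)
  (82, 0)
  (571/109, 913/109)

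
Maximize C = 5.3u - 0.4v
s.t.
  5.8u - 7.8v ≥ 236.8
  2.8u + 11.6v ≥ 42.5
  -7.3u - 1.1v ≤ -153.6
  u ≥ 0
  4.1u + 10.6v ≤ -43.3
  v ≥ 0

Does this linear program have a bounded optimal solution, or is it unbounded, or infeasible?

The boundaries 5.8u - 7.8v = 236.8 and v = 0 meet at (1184/29, 0), but that point violates 4.1u + 10.6v ≤ -43.3. Every candidate vertex is excluded by some other constraint, so the feasible region is empty.

infeasible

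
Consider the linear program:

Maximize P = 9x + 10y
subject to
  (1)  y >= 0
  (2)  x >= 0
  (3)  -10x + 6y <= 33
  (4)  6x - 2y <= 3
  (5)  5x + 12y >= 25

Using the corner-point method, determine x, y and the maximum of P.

x = 21/4, y = 57/4, maximum P = 759/4

Extreme points and P = 9x + 10y:
  (0, 11/2) → P = 55
  (0, 25/12) → P = 125/6
  (21/4, 57/4) → P = 759/4
  (43/41, 135/82) → P = 1062/41

The optimum lies where -10x + 6y = 33 and 6x - 2y = 3.
Solving simultaneously gives x = 21/4, y = 57/4.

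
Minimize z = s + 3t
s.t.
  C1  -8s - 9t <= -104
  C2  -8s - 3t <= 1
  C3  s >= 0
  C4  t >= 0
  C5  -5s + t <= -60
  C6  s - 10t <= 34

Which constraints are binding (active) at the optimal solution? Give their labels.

Corner points and z = s + 3t:
  (13, 0) → z = 13
  (644/53, 40/53) → z = 764/53
  (34, 0) → z = 34
The feasible region is unbounded (it extends along (1, 5), (10, 1)), but z strictly increases along every unbounded feasible direction, so there is no improving ray and the minimum is attained at a vertex.

The minimum is at (13, 0). Substituting into each constraint, equality holds for C1 and C4; the remaining constraints have slack.

C1 and C4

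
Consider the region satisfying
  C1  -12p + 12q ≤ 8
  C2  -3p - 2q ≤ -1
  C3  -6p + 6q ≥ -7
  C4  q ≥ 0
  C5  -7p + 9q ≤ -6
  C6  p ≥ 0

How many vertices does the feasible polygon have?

The feasible vertices (each the meet of two boundaries and inside every other half-plane) are:
  (7/6, 0)
  (9/4, 13/12)
  (6/7, 0)

3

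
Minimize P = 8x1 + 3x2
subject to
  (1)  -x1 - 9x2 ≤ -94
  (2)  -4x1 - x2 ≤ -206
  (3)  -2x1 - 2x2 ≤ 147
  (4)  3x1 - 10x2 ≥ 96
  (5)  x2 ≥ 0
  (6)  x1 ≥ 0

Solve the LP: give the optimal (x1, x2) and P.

Vertices and P = 8x1 + 3x2:
  (352/7, 34/7) → P = 2918/7
  (94, 0) → P = 752
  (2156/43, 234/43) → P = 17950/43
The feasible region is unbounded (it extends along (1, 0), (10, 3)), but P strictly increases along every unbounded feasible direction, so there is no improving ray and the minimum is attained at a vertex.

At the optimal vertex, -x1 - 9x2 = -94 and -4x1 - x2 = -206.
Solving simultaneously gives x1 = 352/7, x2 = 34/7.

x1 = 352/7, x2 = 34/7, minimum P = 2918/7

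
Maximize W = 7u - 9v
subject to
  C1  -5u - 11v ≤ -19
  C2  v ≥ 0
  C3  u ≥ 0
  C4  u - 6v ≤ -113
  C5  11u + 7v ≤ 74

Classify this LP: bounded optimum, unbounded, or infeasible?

The boundaries -5u - 11v = -19 and v = 0 meet at (19/5, 0), but that point violates u - 6v ≤ -113. Every candidate vertex is excluded by some other constraint, so the feasible region is empty.

infeasible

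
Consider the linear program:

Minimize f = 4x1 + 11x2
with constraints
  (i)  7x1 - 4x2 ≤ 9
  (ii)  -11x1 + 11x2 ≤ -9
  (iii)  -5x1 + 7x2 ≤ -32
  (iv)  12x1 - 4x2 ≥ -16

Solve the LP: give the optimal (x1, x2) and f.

Feasible corners and f = 4x1 + 11x2:
  (-65/29, -179/29) → f = -2229/29
  (-5, -11) → f = -141
  (-15/4, -29/4) → f = -379/4

x1 = -5, x2 = -11, minimum f = -141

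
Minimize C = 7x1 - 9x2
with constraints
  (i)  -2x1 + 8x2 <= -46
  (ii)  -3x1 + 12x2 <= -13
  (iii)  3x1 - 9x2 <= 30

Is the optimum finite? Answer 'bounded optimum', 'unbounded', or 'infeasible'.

From the feasible point (-29, -13), moving in the direction (-12, -3) keeps every constraint satisfied while C decreases without bound.

unbounded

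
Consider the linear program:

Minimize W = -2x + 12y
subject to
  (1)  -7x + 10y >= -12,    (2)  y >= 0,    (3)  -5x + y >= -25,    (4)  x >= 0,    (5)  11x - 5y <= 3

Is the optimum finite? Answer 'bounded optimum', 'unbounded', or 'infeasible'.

bounded optimum

Vertices and W = -2x + 12y:
  (0, 0) → W = 0
  (3/11, 0) → W = -6/11
  (61/7, 130/7) → W = 1438/7
The feasible region has finitely many vertices and no improving ray; the minimum is -6/11 at (3/11, 0).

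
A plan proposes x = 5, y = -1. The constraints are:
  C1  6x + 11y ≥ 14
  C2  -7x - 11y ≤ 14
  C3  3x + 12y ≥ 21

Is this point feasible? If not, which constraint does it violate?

Constraint C3: 3x + 12y = 3, which is not ≥ 21. All other constraints are satisfied.

not feasible — violates C3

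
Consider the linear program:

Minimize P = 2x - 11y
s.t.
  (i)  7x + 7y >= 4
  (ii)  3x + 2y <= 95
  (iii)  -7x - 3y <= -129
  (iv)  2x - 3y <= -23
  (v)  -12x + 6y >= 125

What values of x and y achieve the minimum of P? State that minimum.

The binding constraints are 3x + 2y = 95 and -7x - 3y = -129.
Solving simultaneously gives x = -27/5, y = 278/5.

x = -27/5, y = 278/5, minimum P = -3112/5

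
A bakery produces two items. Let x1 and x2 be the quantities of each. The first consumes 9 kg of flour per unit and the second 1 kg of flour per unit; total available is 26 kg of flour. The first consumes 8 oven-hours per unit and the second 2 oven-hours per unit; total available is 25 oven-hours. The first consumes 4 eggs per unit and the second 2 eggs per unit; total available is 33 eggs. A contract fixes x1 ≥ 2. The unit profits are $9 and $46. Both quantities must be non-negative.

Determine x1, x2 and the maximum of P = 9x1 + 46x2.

x1 = 2, x2 = 9/2, maximum P = 225

Feasible corners and P = 9x1 + 46x2:
  (26/9, 0) → P = 26
  (2, 0) → P = 18
  (27/10, 17/10) → P = 205/2
  (2, 9/2) → P = 225

The binding constraints are 8x1 + 2x2 = 25 and x1 = 2.
Solving simultaneously gives x1 = 2, x2 = 9/2.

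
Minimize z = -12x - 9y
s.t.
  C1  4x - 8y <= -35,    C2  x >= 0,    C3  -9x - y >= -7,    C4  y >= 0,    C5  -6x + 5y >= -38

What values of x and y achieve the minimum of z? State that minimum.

x = 0, y = 7, minimum z = -63

Feasible corners and z = -12x - 9y:
  (0, 35/8) → z = -315/8
  (21/76, 343/76) → z = -3339/76
  (0, 7) → z = -63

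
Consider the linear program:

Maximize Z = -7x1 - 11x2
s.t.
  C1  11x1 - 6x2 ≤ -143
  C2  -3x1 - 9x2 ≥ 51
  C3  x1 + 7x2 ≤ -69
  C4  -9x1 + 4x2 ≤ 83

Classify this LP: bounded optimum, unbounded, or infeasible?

The boundaries 11x1 - 6x2 = -143 and x1 + 7x2 = -69 meet at (-1415/83, -616/83), but that point violates -9x1 + 4x2 ≤ 83. Every candidate vertex is excluded by some other constraint, so the feasible region is empty.

infeasible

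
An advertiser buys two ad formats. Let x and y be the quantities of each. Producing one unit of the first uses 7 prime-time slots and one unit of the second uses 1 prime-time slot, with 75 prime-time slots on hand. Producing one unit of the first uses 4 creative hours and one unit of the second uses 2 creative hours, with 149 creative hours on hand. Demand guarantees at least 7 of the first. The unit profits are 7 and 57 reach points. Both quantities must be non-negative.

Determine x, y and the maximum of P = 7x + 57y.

Feasible corners and P = 7x + 57y:
  (75/7, 0) → P = 75
  (7, 0) → P = 49
  (7, 26) → P = 1531

At the optimal vertex, 7x + y = 75 and x = 7.
Solving simultaneously gives x = 7, y = 26.

x = 7, y = 26, maximum P = 1531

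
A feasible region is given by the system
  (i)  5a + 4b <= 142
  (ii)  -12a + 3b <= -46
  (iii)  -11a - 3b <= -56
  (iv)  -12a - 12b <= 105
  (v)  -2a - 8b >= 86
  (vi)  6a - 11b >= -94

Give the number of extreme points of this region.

Pairwise boundary intersections that survive every other constraint:
  (177, -743/4)
  (185/4, -357/16)
  (329/32, -609/32)
  (353/41, -529/41)

4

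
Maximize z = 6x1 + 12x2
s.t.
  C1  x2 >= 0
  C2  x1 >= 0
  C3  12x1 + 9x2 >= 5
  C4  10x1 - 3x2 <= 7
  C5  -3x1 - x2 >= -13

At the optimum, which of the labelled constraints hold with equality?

C2 and C5

Corner points and z = 6x1 + 12x2:
  (5/12, 0) → z = 5/2
  (7/10, 0) → z = 21/5
  (0, 5/9) → z = 20/3
  (0, 13) → z = 156
  (46/19, 109/19) → z = 1584/19

The maximum is at (0, 13). Substituting into each constraint, equality holds for C2 and C5; the remaining constraints have slack.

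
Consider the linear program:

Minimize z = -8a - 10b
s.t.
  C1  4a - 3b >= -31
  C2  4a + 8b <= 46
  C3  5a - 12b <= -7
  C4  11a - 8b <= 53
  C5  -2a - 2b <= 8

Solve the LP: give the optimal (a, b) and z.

Feasible corners and z = -8a - 10b:
  (-5/2, 7) → z = -50
  (-43/7, 15/7) → z = 194/7
  (62/11, 129/44) → z = -1637/22
  (-55/17, -13/17) → z = 570/17

The binding constraints are 4a + 8b = 46 and 5a - 12b = -7.
Solving simultaneously gives a = 62/11, b = 129/44.

a = 62/11, b = 129/44, minimum z = -1637/22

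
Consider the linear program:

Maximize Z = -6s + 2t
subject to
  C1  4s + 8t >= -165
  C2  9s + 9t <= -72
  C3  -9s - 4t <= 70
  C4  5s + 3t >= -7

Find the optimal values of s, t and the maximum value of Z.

Corner points and Z = -6s + 2t:
  (101/4, -133/4) → Z = -218
  (439/28, -797/28) → Z = -151
  (17/2, -33/2) → Z = -84

The binding constraints are 9s + 9t = -72 and 5s + 3t = -7.
Solving simultaneously gives s = 17/2, t = -33/2.

s = 17/2, t = -33/2, maximum Z = -84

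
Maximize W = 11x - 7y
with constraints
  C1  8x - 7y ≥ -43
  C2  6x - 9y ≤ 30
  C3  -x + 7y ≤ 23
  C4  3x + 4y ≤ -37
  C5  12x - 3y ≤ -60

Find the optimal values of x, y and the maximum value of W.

Feasible corners and W = 11x - 7y:
  (-199/10, -83/5) → W = -1027/10
  (-431/53, -167/53) → W = -3572/53
  (-7, -8) → W = -21
  (-117/19, -88/19) → W = -671/19

x = -7, y = -8, maximum W = -21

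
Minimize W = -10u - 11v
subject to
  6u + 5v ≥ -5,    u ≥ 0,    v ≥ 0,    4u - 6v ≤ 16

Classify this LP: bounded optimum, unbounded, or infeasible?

From the feasible point (0, 0), moving in the direction (0, 1) keeps every constraint satisfied while W decreases without bound.

unbounded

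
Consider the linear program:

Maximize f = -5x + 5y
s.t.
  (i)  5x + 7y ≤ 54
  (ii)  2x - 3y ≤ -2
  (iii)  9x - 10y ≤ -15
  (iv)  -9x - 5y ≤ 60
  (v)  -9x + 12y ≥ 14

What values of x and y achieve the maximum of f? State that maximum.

x = -345/19, y = 393/19, maximum f = 3690/19

Extreme points and f = -5x + 5y:
  (435/113, 561/113) → f = 630/113
  (-345/19, 393/19) → f = 3690/19
  (-20/9, -1/2) → f = 155/18
  (-790/153, -46/17) → f = 1880/153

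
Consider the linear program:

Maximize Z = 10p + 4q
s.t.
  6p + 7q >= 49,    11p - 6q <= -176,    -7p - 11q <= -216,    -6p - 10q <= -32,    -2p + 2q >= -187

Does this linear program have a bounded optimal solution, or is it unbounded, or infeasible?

unbounded

From the feasible point (-973/17, 953/17), moving in the direction (6, 11) keeps every constraint satisfied while Z increases without bound.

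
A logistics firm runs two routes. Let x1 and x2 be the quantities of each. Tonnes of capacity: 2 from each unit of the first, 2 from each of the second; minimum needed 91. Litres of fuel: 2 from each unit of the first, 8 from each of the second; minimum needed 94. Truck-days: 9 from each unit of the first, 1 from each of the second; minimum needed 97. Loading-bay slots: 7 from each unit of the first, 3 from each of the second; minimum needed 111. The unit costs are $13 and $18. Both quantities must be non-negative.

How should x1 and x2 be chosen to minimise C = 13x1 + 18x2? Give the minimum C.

Corner points and C = 13x1 + 18x2:
  (0, 97) → C = 1746
  (47, 0) → C = 611
  (45, 1/2) → C = 594
  (103/16, 625/16) → C = 12589/16
The feasible region is unbounded (it extends along (0, 1), (1, 0)), but C strictly increases along every unbounded feasible direction, so there is no improving ray and the minimum is attained at a vertex.

x1 = 45, x2 = 1/2, minimum C = 594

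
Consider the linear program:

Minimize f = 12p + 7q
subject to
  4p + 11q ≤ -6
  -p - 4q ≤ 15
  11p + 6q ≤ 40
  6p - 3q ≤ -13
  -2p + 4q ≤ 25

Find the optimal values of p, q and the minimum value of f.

p = -40/3, q = -5/12, minimum f = -1955/12

Corner points and f = 12p + 7q:
  (-161/78, 8/39) → f = -70/3
  (-299/38, 44/19) → f = -1486/19
  (-97/27, -77/27) → f = -1703/27
  (-40/3, -5/12) → f = -1955/12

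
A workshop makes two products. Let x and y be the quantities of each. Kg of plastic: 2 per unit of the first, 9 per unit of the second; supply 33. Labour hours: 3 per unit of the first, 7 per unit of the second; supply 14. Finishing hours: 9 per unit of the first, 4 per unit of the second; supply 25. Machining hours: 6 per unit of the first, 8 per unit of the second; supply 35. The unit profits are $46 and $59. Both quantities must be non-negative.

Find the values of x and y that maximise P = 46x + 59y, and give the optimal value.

Corner points and P = 46x + 59y:
  (0, 0) → P = 0
  (0, 2) → P = 118
  (25/9, 0) → P = 1150/9
  (7/3, 1) → P = 499/3

The optimum lies where 3x + 7y = 14 and 9x + 4y = 25.
Solving simultaneously gives x = 7/3, y = 1.

x = 7/3, y = 1, maximum P = 499/3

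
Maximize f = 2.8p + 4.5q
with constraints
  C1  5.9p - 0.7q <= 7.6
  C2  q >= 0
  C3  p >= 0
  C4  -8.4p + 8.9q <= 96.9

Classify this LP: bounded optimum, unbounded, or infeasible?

bounded optimum

Extreme points and f = 2.8p + 4.5q:
  (76/59, 0) → f = 1064/295
  (13547/4663, 63555/4663) → f = 3239291/46630
  (0, 0) → f = 0
  (0, 969/89) → f = 8721/178
The feasible region has finitely many vertices and no improving ray; the maximum is 3239291/46630 at (13547/4663, 63555/4663).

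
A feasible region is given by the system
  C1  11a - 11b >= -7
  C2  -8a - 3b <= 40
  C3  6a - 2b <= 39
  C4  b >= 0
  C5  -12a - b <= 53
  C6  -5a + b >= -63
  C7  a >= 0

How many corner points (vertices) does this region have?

4

Pairwise boundary intersections that survive every other constraint:
  (443/44, 471/44)
  (0, 7/11)
  (13/2, 0)
  (0, 0)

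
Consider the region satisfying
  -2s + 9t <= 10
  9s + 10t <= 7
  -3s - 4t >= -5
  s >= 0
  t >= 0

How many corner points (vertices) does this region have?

The feasible vertices (each the meet of two boundaries and inside every other half-plane) are:
  (0, 7/10)
  (7/9, 0)
  (0, 0)

3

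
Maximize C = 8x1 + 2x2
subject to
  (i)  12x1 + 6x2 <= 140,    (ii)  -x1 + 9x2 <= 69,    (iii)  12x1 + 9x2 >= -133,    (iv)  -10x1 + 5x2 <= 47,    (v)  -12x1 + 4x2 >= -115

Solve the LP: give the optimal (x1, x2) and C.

Corner points and C = 8x1 + 2x2:
  (141/19, 484/57) → C = 4352/57
  (125/12, 5/2) → C = 265/3
  (-78/85, 643/85) → C = 662/85
  (-544/75, -383/75) → C = -1706/25
  (503/156, -248/13) → C = -482/39

At the optimal vertex, 12x1 + 6x2 = 140 and -12x1 + 4x2 = -115.
Solving simultaneously gives x1 = 125/12, x2 = 5/2.

x1 = 125/12, x2 = 5/2, maximum C = 265/3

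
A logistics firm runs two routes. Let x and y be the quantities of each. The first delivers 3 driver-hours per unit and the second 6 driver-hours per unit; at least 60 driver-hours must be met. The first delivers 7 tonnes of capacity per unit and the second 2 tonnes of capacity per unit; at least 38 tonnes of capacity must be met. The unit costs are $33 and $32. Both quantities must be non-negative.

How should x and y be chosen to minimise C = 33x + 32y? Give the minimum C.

Feasible corners and C = 33x + 32y:
  (0, 19) → C = 608
  (20, 0) → C = 660
  (3, 17/2) → C = 371
The feasible region is unbounded (it extends along (0, 1), (1, 0)), but C strictly increases along every unbounded feasible direction, so there is no improving ray and the minimum is attained at a vertex.

The optimum lies where 3x + 6y = 60 and 7x + 2y = 38.
Solving simultaneously gives x = 3, y = 17/2.

x = 3, y = 17/2, minimum C = 371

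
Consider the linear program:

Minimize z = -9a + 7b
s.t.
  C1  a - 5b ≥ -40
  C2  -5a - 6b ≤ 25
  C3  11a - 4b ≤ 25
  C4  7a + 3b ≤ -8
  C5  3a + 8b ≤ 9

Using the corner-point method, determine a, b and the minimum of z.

a = 25/43, b = -200/43, minimum z = -1625/43

Vertices and z = -9a + 7b:
  (25/43, -200/43) → z = -1625/43
  (-127/11, 60/11) → z = 1563/11
  (43/61, -263/61) → z = -2228/61
  (-91/47, 87/47) → z = 1428/47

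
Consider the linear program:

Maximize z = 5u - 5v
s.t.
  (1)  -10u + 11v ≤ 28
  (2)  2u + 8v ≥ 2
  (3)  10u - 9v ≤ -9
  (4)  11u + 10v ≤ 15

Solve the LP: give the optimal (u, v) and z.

u = -27/49, v = 19/49, maximum z = -230/49

Corner points and z = 5u - 5v:
  (-101/51, 38/51) → z = -695/51
  (-115/221, 458/221) → z = -2865/221
  (-27/49, 19/49) → z = -230/49
  (45/199, 249/199) → z = -1020/199

The optimum lies where 2u + 8v = 2 and 10u - 9v = -9.
Solving simultaneously gives u = -27/49, v = 19/49.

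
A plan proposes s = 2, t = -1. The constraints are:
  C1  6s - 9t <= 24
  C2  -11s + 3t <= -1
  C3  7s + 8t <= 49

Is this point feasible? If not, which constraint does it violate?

C1: 21 ≤ 24 ✓
C2: -25 ≤ -1 ✓
C3: 6 ≤ 49 ✓

feasible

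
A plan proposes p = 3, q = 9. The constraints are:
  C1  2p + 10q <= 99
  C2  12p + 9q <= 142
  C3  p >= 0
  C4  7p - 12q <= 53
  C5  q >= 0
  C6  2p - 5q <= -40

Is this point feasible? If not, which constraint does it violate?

Constraint C6: 2p - 5q = -39, which is not ≤ -40. All other constraints are satisfied.

not feasible — violates C6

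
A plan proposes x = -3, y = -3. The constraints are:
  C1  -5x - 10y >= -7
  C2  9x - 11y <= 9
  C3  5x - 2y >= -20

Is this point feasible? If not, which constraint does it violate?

C1: 45 ≥ -7 ✓
C2: 6 ≤ 9 ✓
C3: -9 ≥ -20 ✓

feasible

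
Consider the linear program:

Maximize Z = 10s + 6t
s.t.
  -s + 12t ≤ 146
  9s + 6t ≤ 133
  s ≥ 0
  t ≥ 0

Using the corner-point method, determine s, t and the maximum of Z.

Vertices and Z = 10s + 6t:
  (120/19, 1447/114) → Z = 2647/19
  (0, 73/6) → Z = 73
  (133/9, 0) → Z = 1330/9
  (0, 0) → Z = 0

At the optimal vertex, 9s + 6t = 133 and t = 0.
Solving simultaneously gives s = 133/9, t = 0.

s = 133/9, t = 0, maximum Z = 1330/9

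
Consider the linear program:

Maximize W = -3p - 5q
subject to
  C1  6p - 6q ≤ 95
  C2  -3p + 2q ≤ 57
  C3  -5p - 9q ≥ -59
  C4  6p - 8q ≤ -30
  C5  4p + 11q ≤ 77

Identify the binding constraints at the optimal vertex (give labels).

Corner points and W = -3p - 5q:
  (-33, -21) → W = 204
  (-473/41, 459/41) → W = -876/41
  (101/47, 252/47) → W = -1563/47
  (-44/19, 149/19) → W = -613/19

The maximum is at (-33, -21). Substituting into each constraint, equality holds for C2 and C4; the remaining constraints have slack.

C2 and C4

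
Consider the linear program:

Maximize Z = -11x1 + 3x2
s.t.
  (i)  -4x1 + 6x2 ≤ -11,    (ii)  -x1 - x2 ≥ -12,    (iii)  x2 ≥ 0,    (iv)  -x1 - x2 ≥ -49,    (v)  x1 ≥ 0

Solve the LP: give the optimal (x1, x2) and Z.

Extreme points and Z = -11x1 + 3x2:
  (83/10, 37/10) → Z = -401/5
  (11/4, 0) → Z = -121/4
  (12, 0) → Z = -132

The optimum lies where -4x1 + 6x2 = -11 and x2 = 0.
Solving simultaneously gives x1 = 11/4, x2 = 0.

x1 = 11/4, x2 = 0, maximum Z = -121/4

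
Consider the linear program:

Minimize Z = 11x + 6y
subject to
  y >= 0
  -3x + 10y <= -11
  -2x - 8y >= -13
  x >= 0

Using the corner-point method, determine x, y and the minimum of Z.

At the optimal vertex, y = 0 and -3x + 10y = -11.
Solving simultaneously gives x = 11/3, y = 0.

x = 11/3, y = 0, minimum Z = 121/3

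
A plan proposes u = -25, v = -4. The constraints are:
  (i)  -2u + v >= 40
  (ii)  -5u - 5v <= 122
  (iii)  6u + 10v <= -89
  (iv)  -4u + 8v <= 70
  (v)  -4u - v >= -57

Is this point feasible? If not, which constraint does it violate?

Constraint (ii): -5u - 5v = 145, which is not ≤ 122. All other constraints are satisfied.

not feasible — violates (ii)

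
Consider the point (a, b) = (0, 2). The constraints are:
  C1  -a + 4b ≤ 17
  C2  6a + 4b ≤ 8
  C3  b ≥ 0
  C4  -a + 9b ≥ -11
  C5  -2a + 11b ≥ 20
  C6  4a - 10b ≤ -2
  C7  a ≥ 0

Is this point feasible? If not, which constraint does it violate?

C1: 8 ≤ 17 ✓
C2: 8 ≤ 8 ✓
C3: 2 ≥ 0 ✓
C4: 18 ≥ -11 ✓
C5: 22 ≥ 20 ✓
C6: -20 ≤ -2 ✓
C7: 0 ≥ 0 ✓

feasible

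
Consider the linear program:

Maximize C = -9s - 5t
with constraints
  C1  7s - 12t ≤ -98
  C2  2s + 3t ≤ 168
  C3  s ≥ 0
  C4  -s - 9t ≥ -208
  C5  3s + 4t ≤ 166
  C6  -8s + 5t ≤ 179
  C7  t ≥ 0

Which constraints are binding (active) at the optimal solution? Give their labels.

Vertices and C = -9s - 5t:
  (0, 49/6) → C = -245/6
  (538/25, 518/25) → C = -7432/25
  (0, 208/9) → C = -1040/9

The maximum is at (0, 49/6). Substituting into each constraint, equality holds for C1 and C3; the remaining constraints have slack.

C1 and C3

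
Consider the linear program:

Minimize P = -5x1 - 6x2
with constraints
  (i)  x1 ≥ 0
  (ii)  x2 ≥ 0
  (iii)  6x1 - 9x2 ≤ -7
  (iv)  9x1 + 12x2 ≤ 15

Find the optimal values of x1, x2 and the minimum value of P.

Feasible corners and P = -5x1 - 6x2:
  (0, 7/9) → P = -14/3
  (0, 5/4) → P = -15/2
  (1/3, 1) → P = -23/3

The binding constraints are 6x1 - 9x2 = -7 and 9x1 + 12x2 = 15.
Solving simultaneously gives x1 = 1/3, x2 = 1.

x1 = 1/3, x2 = 1, minimum P = -23/3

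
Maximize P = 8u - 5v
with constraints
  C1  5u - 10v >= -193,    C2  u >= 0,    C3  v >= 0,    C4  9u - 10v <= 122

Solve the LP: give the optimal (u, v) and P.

Extreme points and P = 8u - 5v:
  (0, 193/10) → P = -193/2
  (315/4, 2347/40) → P = 2693/8
  (0, 0) → P = 0
  (122/9, 0) → P = 976/9

The binding constraints are 5u - 10v = -193 and 9u - 10v = 122.
Solving simultaneously gives u = 315/4, v = 2347/40.

u = 315/4, v = 2347/40, maximum P = 2693/8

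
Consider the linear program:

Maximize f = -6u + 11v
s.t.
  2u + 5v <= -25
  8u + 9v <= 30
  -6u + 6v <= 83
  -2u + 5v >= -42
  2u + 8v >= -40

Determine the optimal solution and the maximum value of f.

The binding constraints are 2u + 5v = -25 and -6u + 6v = 83.
Solving simultaneously gives u = -565/42, v = 8/21.

u = -565/42, v = 8/21, maximum f = 1783/21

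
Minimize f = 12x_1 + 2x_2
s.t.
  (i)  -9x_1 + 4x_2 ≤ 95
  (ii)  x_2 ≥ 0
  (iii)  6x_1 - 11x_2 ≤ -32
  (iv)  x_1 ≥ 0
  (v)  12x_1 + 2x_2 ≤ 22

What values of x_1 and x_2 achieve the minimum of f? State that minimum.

Vertices and f = 12x_1 + 2x_2:
  (0, 32/11) → f = 64/11
  (89/72, 43/12) → f = 22
  (0, 11) → f = 22

The optimum lies where 6x_1 - 11x_2 = -32 and x_1 = 0.
Solving simultaneously gives x_1 = 0, x_2 = 32/11.

x_1 = 0, x_2 = 32/11, minimum f = 64/11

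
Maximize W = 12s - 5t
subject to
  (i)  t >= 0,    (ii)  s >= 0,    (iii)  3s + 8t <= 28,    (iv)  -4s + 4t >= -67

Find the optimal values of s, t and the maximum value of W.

s = 28/3, t = 0, maximum W = 112

Corner points and W = 12s - 5t:
  (0, 0) → W = 0
  (28/3, 0) → W = 112
  (0, 7/2) → W = -35/2

At the optimal vertex, t = 0 and 3s + 8t = 28.
Solving simultaneously gives s = 28/3, t = 0.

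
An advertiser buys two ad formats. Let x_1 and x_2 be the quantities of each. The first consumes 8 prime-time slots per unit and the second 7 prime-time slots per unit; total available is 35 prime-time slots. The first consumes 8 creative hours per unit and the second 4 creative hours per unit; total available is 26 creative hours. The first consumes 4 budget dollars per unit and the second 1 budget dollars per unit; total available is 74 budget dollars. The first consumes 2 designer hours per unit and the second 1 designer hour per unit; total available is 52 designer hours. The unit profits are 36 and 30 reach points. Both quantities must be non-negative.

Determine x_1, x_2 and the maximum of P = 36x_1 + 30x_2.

x_1 = 7/4, x_2 = 3, maximum P = 153

Corner points and P = 36x_1 + 30x_2:
  (0, 0) → P = 0
  (0, 5) → P = 150
  (13/4, 0) → P = 117
  (7/4, 3) → P = 153

The binding constraints are 8x_1 + 7x_2 = 35 and 8x_1 + 4x_2 = 26.
Solving simultaneously gives x_1 = 7/4, x_2 = 3.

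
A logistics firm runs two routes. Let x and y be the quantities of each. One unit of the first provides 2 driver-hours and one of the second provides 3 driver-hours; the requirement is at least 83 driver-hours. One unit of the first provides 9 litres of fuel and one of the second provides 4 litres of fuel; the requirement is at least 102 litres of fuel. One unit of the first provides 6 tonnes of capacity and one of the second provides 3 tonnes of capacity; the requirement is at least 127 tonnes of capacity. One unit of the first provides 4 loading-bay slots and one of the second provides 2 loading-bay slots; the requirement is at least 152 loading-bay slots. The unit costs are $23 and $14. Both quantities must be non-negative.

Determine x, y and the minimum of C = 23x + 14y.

x = 145/4, y = 7/2, minimum C = 3531/4

Corner points and C = 23x + 14y:
  (0, 76) → C = 1064
  (83/2, 0) → C = 1909/2
  (145/4, 7/2) → C = 3531/4
The feasible region is unbounded (it extends along (0, 1), (1, 0)), but C strictly increases along every unbounded feasible direction, so there is no improving ray and the minimum is attained at a vertex.

The binding constraints are 2x + 3y = 83 and 4x + 2y = 152.
Solving simultaneously gives x = 145/4, y = 7/2.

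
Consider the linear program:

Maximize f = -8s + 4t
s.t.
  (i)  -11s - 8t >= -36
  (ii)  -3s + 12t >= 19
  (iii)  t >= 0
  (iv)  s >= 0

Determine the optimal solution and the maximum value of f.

Feasible corners and f = -8s + 4t:
  (70/39, 317/156) → f = -81/13
  (0, 9/2) → f = 18
  (0, 19/12) → f = 19/3

At the optimal vertex, -11s - 8t = -36 and s = 0.
Solving simultaneously gives s = 0, t = 9/2.

s = 0, t = 9/2, maximum f = 18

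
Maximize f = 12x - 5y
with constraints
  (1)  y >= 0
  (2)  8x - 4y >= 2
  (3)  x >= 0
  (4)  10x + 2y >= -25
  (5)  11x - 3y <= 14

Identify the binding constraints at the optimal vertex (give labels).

(1) and (5)

Feasible corners and f = 12x - 5y:
  (1/4, 0) → f = 3
  (14/11, 0) → f = 168/11
  (5/2, 9/2) → f = 15/2

The maximum is at (14/11, 0). Substituting into each constraint, equality holds for (1) and (5); the remaining constraints have slack.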